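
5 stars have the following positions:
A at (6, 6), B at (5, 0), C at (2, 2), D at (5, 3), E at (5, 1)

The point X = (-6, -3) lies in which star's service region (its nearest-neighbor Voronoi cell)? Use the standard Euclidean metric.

C

Since √ is increasing, it suffices to compare squared distances:
|XA|² = (-6−6)² + (-3−6)² = 144 + 81 = 225
|XB|² = (-6−5)² + (-3−0)² = 121 + 9 = 130
|XC|² = (-6−2)² + (-3−2)² = 64 + 25 = 89
|XD|² = (-6−5)² + (-3−3)² = 121 + 36 = 157
|XE|² = (-6−5)² + (-3−1)² = 121 + 16 = 137
C is nearest.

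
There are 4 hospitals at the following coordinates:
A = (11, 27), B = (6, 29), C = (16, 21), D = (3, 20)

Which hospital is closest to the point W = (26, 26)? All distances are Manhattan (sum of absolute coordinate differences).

d(W,A) = |26−11| + |26−27| = 15 + 1 = 16
d(W,B) = |26−6| + |26−29| = 20 + 3 = 23
d(W,C) = |26−16| + |26−21| = 10 + 5 = 15
d(W,D) = |26−3| + |26−20| = 23 + 6 = 29
C is nearest.

C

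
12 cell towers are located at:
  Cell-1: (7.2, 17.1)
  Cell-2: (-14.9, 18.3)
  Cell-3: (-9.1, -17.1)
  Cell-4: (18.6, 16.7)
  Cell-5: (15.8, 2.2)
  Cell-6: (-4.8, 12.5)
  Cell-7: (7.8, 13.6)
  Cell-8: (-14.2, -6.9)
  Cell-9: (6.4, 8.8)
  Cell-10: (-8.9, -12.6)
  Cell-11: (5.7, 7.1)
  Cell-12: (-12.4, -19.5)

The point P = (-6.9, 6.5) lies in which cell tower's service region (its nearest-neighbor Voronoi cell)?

Cell-6

Compare squared distances (the ordering matches that of the actual distances):
d²(P, Cell-1) = 198.81 + 112.36 = 311.17
d²(P, Cell-2) = 64 + 139.24 = 203.24
d²(P, Cell-3) = 4.84 + 556.96 = 561.8
d²(P, Cell-4) = 650.25 + 104.04 = 754.29
d²(P, Cell-5) = 515.29 + 18.49 = 533.78
d²(P, Cell-6) = 4.41 + 36 = 40.41
d²(P, Cell-7) = 216.09 + 50.41 = 266.5
d²(P, Cell-8) = 53.29 + 179.56 = 232.85
d²(P, Cell-9) = 176.89 + 5.29 = 182.18
d²(P, Cell-10) = 4 + 364.81 = 368.81
d²(P, Cell-11) = 158.76 + 0.36 = 159.12
d²(P, Cell-12) = 30.25 + 676 = 706.25
The smallest is to Cell-6, so P lies in the Voronoi region of Cell-6.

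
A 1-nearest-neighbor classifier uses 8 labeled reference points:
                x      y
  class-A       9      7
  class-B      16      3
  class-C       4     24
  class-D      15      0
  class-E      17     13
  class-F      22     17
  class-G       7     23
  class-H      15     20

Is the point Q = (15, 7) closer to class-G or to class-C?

Compare squared distances:
d²(Q, class-G) = (15−7)² + (7−23)² = 64 + 256 = 320
d²(Q, class-C) = (15−4)² + (7−24)² = 121 + 289 = 410
320 < 410, so class-G is closer.

class-G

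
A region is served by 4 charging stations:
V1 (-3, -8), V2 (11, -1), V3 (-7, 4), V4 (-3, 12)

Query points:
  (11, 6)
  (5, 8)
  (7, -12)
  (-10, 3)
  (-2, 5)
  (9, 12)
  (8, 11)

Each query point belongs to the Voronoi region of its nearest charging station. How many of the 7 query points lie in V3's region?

(11, 6) — d² to each: V1:392, V2:49, V3:328, V4:232 → nearest is V2
(5, 8) — d² to each: V1:320, V2:117, V3:160, V4:80 → nearest is V4
(7, -12) — d² to each: V1:116, V2:137, V3:452, V4:676 → nearest is V1
(-10, 3) — d² to each: V1:170, V2:457, V3:10, V4:130 → nearest is V3
(-2, 5) — d² to each: V1:170, V2:205, V3:26, V4:50 → nearest is V3
(9, 12) — d² to each: V1:544, V2:173, V3:320, V4:144 → nearest is V4
(8, 11) — d² to each: V1:482, V2:153, V3:274, V4:122 → nearest is V4
2 of the 7 points have V3 as nearest.

2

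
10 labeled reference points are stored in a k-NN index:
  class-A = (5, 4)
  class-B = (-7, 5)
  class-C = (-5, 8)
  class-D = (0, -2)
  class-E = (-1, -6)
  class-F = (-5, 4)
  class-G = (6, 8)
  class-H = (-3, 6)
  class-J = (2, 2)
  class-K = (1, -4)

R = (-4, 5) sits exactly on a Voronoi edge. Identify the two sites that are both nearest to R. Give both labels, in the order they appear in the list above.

Squared distances from R to each site:
d²(R, class-A) = (-4−5)² + (5−4)² = 81 + 1 = 82
d²(R, class-B) = (-4−(-7))² + (5−5)² = 9 + 0 = 9
d²(R, class-C) = (-4−(-5))² + (5−8)² = 1 + 9 = 10
d²(R, class-D) = (-4−0)² + (5−(-2))² = 16 + 49 = 65
d²(R, class-E) = (-4−(-1))² + (5−(-6))² = 9 + 121 = 130
d²(R, class-F) = (-4−(-5))² + (5−4)² = 1 + 1 = 2
d²(R, class-G) = (-4−6)² + (5−8)² = 100 + 9 = 109
d²(R, class-H) = (-4−(-3))² + (5−6)² = 1 + 1 = 2
d²(R, class-J) = (-4−2)² + (5−2)² = 36 + 9 = 45
d²(R, class-K) = (-4−1)² + (5−(-4))² = 25 + 81 = 106
R is equidistant from class-F and class-H (both at squared distance 2), and every other site is strictly farther — so R lies on the class-F–class-H Voronoi edge.

class-F and class-H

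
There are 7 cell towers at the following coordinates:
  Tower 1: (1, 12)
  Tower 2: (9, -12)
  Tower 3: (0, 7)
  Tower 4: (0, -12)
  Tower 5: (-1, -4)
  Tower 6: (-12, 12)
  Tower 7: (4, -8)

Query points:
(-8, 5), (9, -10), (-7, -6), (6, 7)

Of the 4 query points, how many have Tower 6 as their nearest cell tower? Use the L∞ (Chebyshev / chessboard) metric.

1

(-8, 5) — d to each: Tower 1:9, Tower 2:17, Tower 3:8, Tower 4:17, Tower 5:9, Tower 6:7, Tower 7:13 → nearest is Tower 6
(9, -10) — d to each: Tower 1:22, Tower 2:2, Tower 3:17, Tower 4:9, Tower 5:10, Tower 6:22, Tower 7:5 → nearest is Tower 2
(-7, -6) — d to each: Tower 1:18, Tower 2:16, Tower 3:13, Tower 4:7, Tower 5:6, Tower 6:18, Tower 7:11 → nearest is Tower 5
(6, 7) — d to each: Tower 1:5, Tower 2:19, Tower 3:6, Tower 4:19, Tower 5:11, Tower 6:18, Tower 7:15 → nearest is Tower 1
1 of the 4 points has Tower 6 as nearest.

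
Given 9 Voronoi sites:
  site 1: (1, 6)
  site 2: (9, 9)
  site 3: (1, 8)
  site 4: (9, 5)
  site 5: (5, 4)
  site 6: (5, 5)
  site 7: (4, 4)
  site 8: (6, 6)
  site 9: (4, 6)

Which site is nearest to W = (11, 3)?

Since √ is increasing, it suffices to compare squared distances:
d²(W, site 1) = 100 + 9 = 109
d²(W, site 2) = 4 + 36 = 40
d²(W, site 3) = 100 + 25 = 125
d²(W, site 4) = 4 + 4 = 8
d²(W, site 5) = 36 + 1 = 37
d²(W, site 6) = 36 + 4 = 40
d²(W, site 7) = 49 + 1 = 50
d²(W, site 8) = 25 + 9 = 34
d²(W, site 9) = 49 + 9 = 58
Minimum is at site 4.

site 4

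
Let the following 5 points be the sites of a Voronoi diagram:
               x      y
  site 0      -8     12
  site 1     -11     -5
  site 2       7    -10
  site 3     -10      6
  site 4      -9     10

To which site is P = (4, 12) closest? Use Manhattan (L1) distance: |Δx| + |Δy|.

site 0

d(P, site 0) = |4−(-8)| + |12−12| = 12 + 0 = 12
d(P, site 1) = |4−(-11)| + |12−(-5)| = 15 + 17 = 32
d(P, site 2) = |4−7| + |12−(-10)| = 3 + 22 = 25
d(P, site 3) = |4−(-10)| + |12−6| = 14 + 6 = 20
d(P, site 4) = |4−(-9)| + |12−10| = 13 + 2 = 15
The smallest is to site 0, so P lies in the Voronoi region of site 0.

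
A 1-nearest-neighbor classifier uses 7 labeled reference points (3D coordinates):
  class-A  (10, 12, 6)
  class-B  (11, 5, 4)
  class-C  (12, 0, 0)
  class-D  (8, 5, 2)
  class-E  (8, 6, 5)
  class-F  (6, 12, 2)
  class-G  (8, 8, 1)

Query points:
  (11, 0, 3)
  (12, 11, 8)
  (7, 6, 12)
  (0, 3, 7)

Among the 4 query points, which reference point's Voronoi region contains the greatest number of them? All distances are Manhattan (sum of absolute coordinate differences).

(11, 0, 3) — d to each: class-A:16, class-B:6, class-C:4, class-D:9, class-E:11, class-F:18, class-G:13 → nearest is class-C
(12, 11, 8) — d to each: class-A:5, class-B:11, class-C:19, class-D:16, class-E:12, class-F:13, class-G:14 → nearest is class-A
(7, 6, 12) — d to each: class-A:15, class-B:13, class-C:23, class-D:12, class-E:8, class-F:17, class-G:14 → nearest is class-E
(0, 3, 7) — d to each: class-A:20, class-B:16, class-C:22, class-D:15, class-E:13, class-F:20, class-G:19 → nearest is class-E
Tally — class-A:1, class-C:1, class-E:2. class-E captures the most (2).

class-E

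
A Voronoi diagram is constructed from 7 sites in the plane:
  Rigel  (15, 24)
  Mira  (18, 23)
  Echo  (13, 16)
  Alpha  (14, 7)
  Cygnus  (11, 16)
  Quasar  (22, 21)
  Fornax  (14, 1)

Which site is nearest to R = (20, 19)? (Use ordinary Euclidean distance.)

Since √ is increasing, it suffices to compare squared distances:
d²(R, Rigel) = (20−15)² + (19−24)² = 25 + 25 = 50
d²(R, Mira) = (20−18)² + (19−23)² = 4 + 16 = 20
d²(R, Echo) = (20−13)² + (19−16)² = 49 + 9 = 58
d²(R, Alpha) = (20−14)² + (19−7)² = 36 + 144 = 180
d²(R, Cygnus) = (20−11)² + (19−16)² = 81 + 9 = 90
d²(R, Quasar) = (20−22)² + (19−21)² = 4 + 4 = 8
d²(R, Fornax) = (20−14)² + (19−1)² = 36 + 324 = 360
Minimum is at Quasar.

Quasar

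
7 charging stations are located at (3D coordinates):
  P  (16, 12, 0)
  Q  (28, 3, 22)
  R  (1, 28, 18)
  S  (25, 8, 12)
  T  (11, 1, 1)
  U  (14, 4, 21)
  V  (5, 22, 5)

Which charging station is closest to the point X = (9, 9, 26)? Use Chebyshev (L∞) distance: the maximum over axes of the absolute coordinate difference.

d(X,P) = max(7, 3, 26) = 26
d(X,Q) = max(19, 6, 4) = 19
d(X,R) = max(8, 19, 8) = 19
d(X,S) = max(16, 1, 14) = 16
d(X,T) = max(2, 8, 25) = 25
d(X,U) = max(5, 5, 5) = 5
d(X,V) = max(4, 13, 21) = 21
The smallest is to U, so X lies in the Voronoi region of U.

U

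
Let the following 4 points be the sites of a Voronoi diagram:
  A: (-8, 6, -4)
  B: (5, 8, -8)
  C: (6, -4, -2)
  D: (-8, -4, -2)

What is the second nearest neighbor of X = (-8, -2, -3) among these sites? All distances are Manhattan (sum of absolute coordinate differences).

d(X,A) = |-8−(-8)| + |-2−6| + |-3−(-4)| = 0 + 8 + 1 = 9
d(X,B) = |-8−5| + |-2−8| + |-3−(-8)| = 13 + 10 + 5 = 28
d(X,C) = |-8−6| + |-2−(-4)| + |-3−(-2)| = 14 + 2 + 1 = 17
d(X,D) = |-8−(-8)| + |-2−(-4)| + |-3−(-2)| = 0 + 2 + 1 = 3
Sorted ascending: D, A, C, … — the second-nearest is A.

A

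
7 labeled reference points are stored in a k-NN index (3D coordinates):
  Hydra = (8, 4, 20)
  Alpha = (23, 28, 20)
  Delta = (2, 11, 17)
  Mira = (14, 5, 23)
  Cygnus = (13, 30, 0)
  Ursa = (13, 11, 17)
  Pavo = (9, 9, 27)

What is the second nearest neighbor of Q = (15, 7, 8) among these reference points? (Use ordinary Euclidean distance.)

Hydra

Squared Euclidean distances:
d²(Q, Hydra) = (15−8)² + (7−4)² + (8−20)² = 49 + 9 + 144 = 202
d²(Q, Alpha) = (15−23)² + (7−28)² + (8−20)² = 64 + 441 + 144 = 649
d²(Q, Delta) = (15−2)² + (7−11)² + (8−17)² = 169 + 16 + 81 = 266
d²(Q, Mira) = (15−14)² + (7−5)² + (8−23)² = 1 + 4 + 225 = 230
d²(Q, Cygnus) = (15−13)² + (7−30)² + (8−0)² = 4 + 529 + 64 = 597
d²(Q, Ursa) = (15−13)² + (7−11)² + (8−17)² = 4 + 16 + 81 = 101
d²(Q, Pavo) = (15−9)² + (7−9)² + (8−27)² = 36 + 4 + 361 = 401
Sorted ascending: Ursa, Hydra, Mira, … — the second-nearest is Hydra.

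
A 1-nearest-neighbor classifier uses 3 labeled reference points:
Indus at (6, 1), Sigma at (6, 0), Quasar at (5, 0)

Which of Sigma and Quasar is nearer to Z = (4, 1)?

Compare squared distances:
d²(Z, Sigma) = (4−6)² + (1−0)² = 4 + 1 = 5
d²(Z, Quasar) = (4−5)² + (1−0)² = 1 + 1 = 2
5 > 2, so Quasar is closer.

Quasar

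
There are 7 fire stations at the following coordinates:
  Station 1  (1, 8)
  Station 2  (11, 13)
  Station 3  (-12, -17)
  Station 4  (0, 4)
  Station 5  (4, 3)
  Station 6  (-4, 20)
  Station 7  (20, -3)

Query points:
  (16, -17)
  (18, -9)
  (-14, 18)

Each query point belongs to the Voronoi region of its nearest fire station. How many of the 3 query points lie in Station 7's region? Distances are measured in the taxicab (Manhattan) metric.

(16, -17) — d to each: Station 1:40, Station 2:35, Station 3:28, Station 4:37, Station 5:32, Station 6:57, Station 7:18 → nearest is Station 7
(18, -9) — d to each: Station 1:34, Station 2:29, Station 3:38, Station 4:31, Station 5:26, Station 6:51, Station 7:8 → nearest is Station 7
(-14, 18) — d to each: Station 1:25, Station 2:30, Station 3:37, Station 4:28, Station 5:33, Station 6:12, Station 7:55 → nearest is Station 6
2 of the 3 points have Station 7 as nearest.

2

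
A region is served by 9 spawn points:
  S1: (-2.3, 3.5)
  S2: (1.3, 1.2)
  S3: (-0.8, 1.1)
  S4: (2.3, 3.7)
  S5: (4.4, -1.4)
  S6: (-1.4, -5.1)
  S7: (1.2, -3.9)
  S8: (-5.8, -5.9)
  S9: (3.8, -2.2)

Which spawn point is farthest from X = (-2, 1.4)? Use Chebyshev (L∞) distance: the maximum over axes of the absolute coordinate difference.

S8

d(X,S1) = max(0.3, 2.1) = 2.1
d(X,S2) = max(3.3, 0.2) = 3.3
d(X,S3) = max(1.2, 0.3) = 1.2
d(X,S4) = max(4.3, 2.3) = 4.3
d(X,S5) = max(6.4, 2.8) = 6.4
d(X,S6) = max(0.6, 6.5) = 6.5
d(X,S7) = max(3.2, 5.3) = 5.3
d(X,S8) = max(3.8, 7.3) = 7.3
d(X,S9) = max(5.8, 3.6) = 5.8
The largest is to S8.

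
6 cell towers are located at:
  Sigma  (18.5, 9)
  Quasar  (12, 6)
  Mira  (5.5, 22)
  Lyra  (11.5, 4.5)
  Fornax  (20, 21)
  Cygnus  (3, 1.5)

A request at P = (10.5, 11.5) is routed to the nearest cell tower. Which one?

Compare squared distances (the ordering matches that of the actual distances):
d²(P, Sigma) = (10.5−18.5)² + (11.5−9)² = 64 + 6.25 = 70.25
d²(P, Quasar) = (10.5−12)² + (11.5−6)² = 2.25 + 30.25 = 32.5
d²(P, Mira) = (10.5−5.5)² + (11.5−22)² = 25 + 110.25 = 135.25
d²(P, Lyra) = (10.5−11.5)² + (11.5−4.5)² = 1 + 49 = 50
d²(P, Fornax) = (10.5−20)² + (11.5−21)² = 90.25 + 90.25 = 180.5
d²(P, Cygnus) = (10.5−3)² + (11.5−1.5)² = 56.25 + 100 = 156.25
Quasar is nearest.

Quasar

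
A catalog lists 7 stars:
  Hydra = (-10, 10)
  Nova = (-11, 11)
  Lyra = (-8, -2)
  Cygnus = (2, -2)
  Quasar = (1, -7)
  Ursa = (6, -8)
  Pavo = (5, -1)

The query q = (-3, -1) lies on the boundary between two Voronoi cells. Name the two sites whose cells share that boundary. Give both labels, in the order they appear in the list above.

Lyra and Cygnus

Squared distances from q to each site:
d²(q, Hydra) = (-3−(-10))² + (-1−10)² = 49 + 121 = 170
d²(q, Nova) = (-3−(-11))² + (-1−11)² = 64 + 144 = 208
d²(q, Lyra) = (-3−(-8))² + (-1−(-2))² = 25 + 1 = 26
d²(q, Cygnus) = (-3−2)² + (-1−(-2))² = 25 + 1 = 26
d²(q, Quasar) = (-3−1)² + (-1−(-7))² = 16 + 36 = 52
d²(q, Ursa) = (-3−6)² + (-1−(-8))² = 81 + 49 = 130
d²(q, Pavo) = (-3−5)² + (-1−(-1))² = 64 + 0 = 64
q is equidistant from Lyra and Cygnus (both at squared distance 26), and every other site is strictly farther — so q lies on the Lyra–Cygnus Voronoi edge.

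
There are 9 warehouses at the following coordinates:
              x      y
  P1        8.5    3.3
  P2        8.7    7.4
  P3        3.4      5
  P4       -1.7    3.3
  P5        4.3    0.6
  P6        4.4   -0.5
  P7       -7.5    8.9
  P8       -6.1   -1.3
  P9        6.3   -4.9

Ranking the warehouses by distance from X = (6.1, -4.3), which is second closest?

Squared Euclidean distances:
|XP1|² = 5.76 + 57.76 = 63.52
|XP2|² = 6.76 + 136.89 = 143.65
|XP3|² = 7.29 + 86.49 = 93.78
|XP4|² = 60.84 + 57.76 = 118.6
|XP5|² = 3.24 + 24.01 = 27.25
|XP6|² = 2.89 + 14.44 = 17.33
|XP7|² = 184.96 + 174.24 = 359.2
|XP8|² = 148.84 + 9 = 157.84
|XP9|² = 0.04 + 0.36 = 0.4
Sorted ascending: P9, P6, P5, … — the second-nearest is P6.

P6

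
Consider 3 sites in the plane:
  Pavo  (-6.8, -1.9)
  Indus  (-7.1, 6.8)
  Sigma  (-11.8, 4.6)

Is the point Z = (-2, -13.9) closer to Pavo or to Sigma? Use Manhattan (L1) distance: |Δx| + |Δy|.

d(Z, Pavo) = |-2−(-6.8)| + |-13.9−(-1.9)| = 4.8 + 12 = 16.8
d(Z, Sigma) = |-2−(-11.8)| + |-13.9−4.6| = 9.8 + 18.5 = 28.3
16.8 < 28.3, so Pavo is closer.

Pavo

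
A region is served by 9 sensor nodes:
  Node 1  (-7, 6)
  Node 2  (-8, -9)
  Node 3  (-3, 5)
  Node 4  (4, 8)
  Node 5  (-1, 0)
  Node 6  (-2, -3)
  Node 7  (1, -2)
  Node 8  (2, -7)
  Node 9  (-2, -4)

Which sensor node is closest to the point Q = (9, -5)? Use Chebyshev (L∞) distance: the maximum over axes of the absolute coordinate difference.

d(Q, Node 1) = max(16, 11) = 16
d(Q, Node 2) = max(17, 4) = 17
d(Q, Node 3) = max(12, 10) = 12
d(Q, Node 4) = max(5, 13) = 13
d(Q, Node 5) = max(10, 5) = 10
d(Q, Node 6) = max(11, 2) = 11
d(Q, Node 7) = max(8, 3) = 8
d(Q, Node 8) = max(7, 2) = 7
d(Q, Node 9) = max(11, 1) = 11
Node 8 is nearest.

Node 8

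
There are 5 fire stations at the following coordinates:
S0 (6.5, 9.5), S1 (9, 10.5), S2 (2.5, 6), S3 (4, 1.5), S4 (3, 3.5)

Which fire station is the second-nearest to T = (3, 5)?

Since √ is increasing, it suffices to compare squared distances:
|TS0|² = 12.25 + 20.25 = 32.5
|TS1|² = 36 + 30.25 = 66.25
|TS2|² = 0.25 + 1 = 1.25
|TS3|² = 1 + 12.25 = 13.25
|TS4|² = 0 + 2.25 = 2.25
Sorted ascending: S2, S4, S3, … — the second-nearest is S4.

S4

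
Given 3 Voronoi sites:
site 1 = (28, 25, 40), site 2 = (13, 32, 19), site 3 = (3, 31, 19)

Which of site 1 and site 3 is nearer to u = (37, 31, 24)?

site 1

Compare squared distances:
d²(u, site 1) = (37−28)² + (31−25)² + (24−40)² = 81 + 36 + 256 = 373
d²(u, site 3) = (37−3)² + (31−31)² + (24−19)² = 1156 + 0 + 25 = 1181
373 < 1181, so site 1 is closer.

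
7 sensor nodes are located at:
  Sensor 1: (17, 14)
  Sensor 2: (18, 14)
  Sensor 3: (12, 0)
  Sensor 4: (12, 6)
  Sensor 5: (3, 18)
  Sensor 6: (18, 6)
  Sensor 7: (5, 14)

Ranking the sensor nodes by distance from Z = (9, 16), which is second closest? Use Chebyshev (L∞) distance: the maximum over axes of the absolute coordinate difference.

Sensor 5

d(Z, Sensor 1) = max(8, 2) = 8
d(Z, Sensor 2) = max(9, 2) = 9
d(Z, Sensor 3) = max(3, 16) = 16
d(Z, Sensor 4) = max(3, 10) = 10
d(Z, Sensor 5) = max(6, 2) = 6
d(Z, Sensor 6) = max(9, 10) = 10
d(Z, Sensor 7) = max(4, 2) = 4
Sorted ascending: Sensor 7, Sensor 5, Sensor 1, … — the second-nearest is Sensor 5.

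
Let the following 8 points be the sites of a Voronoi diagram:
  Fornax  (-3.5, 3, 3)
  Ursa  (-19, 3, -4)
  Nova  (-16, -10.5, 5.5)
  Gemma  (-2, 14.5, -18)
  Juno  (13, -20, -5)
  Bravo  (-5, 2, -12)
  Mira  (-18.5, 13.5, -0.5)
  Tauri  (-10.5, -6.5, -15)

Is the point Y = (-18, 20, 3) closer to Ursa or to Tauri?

Compare squared distances:
d²(Y, Ursa) = (-18−(-19))² + (20−3)² + (3−(-4))² = 1 + 289 + 49 = 339
d²(Y, Tauri) = (-18−(-10.5))² + (20−(-6.5))² + (3−(-15))² = 56.25 + 702.25 + 324 = 1082.5
339 < 1082.5, so Ursa is closer.

Ursa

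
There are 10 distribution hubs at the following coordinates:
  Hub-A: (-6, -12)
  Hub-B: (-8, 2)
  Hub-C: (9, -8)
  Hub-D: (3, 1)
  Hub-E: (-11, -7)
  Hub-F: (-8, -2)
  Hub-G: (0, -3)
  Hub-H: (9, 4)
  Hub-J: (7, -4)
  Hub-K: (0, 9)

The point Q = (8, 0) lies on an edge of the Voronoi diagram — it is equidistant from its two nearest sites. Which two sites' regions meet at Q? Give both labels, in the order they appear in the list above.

Hub-H and Hub-J

Squared distances from Q to each site:
d²(Q, Hub-A) = (8−(-6))² + (0−(-12))² = 196 + 144 = 340
d²(Q, Hub-B) = (8−(-8))² + (0−2)² = 256 + 4 = 260
d²(Q, Hub-C) = (8−9)² + (0−(-8))² = 1 + 64 = 65
d²(Q, Hub-D) = (8−3)² + (0−1)² = 25 + 1 = 26
d²(Q, Hub-E) = (8−(-11))² + (0−(-7))² = 361 + 49 = 410
d²(Q, Hub-F) = (8−(-8))² + (0−(-2))² = 256 + 4 = 260
d²(Q, Hub-G) = (8−0)² + (0−(-3))² = 64 + 9 = 73
d²(Q, Hub-H) = (8−9)² + (0−4)² = 1 + 16 = 17
d²(Q, Hub-J) = (8−7)² + (0−(-4))² = 1 + 16 = 17
d²(Q, Hub-K) = (8−0)² + (0−9)² = 64 + 81 = 145
Q is equidistant from Hub-H and Hub-J (both at squared distance 17), and every other site is strictly farther — so Q lies on the Hub-H–Hub-J Voronoi edge.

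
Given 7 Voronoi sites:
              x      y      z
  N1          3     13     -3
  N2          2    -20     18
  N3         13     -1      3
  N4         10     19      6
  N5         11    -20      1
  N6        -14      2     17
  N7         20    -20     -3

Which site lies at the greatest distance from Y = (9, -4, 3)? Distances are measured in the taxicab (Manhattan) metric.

d(Y,N1) = |9−3| + |-4−13| + |3−(-3)| = 6 + 17 + 6 = 29
d(Y,N2) = |9−2| + |-4−(-20)| + |3−18| = 7 + 16 + 15 = 38
d(Y,N3) = |9−13| + |-4−(-1)| + |3−3| = 4 + 3 + 0 = 7
d(Y,N4) = |9−10| + |-4−19| + |3−6| = 1 + 23 + 3 = 27
d(Y,N5) = |9−11| + |-4−(-20)| + |3−1| = 2 + 16 + 2 = 20
d(Y,N6) = |9−(-14)| + |-4−2| + |3−17| = 23 + 6 + 14 = 43
d(Y,N7) = |9−20| + |-4−(-20)| + |3−(-3)| = 11 + 16 + 6 = 33
The largest is to N6.

N6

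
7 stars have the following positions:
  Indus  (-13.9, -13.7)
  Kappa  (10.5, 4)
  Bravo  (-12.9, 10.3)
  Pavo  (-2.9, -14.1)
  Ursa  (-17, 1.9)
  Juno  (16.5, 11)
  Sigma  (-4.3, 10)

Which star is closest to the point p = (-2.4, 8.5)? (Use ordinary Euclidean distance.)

Sigma

Compare squared distances (the ordering matches that of the actual distances):
d²(p, Indus) = (-2.4−(-13.9))² + (8.5−(-13.7))² = 132.25 + 492.84 = 625.09
d²(p, Kappa) = (-2.4−10.5)² + (8.5−4)² = 166.41 + 20.25 = 186.66
d²(p, Bravo) = (-2.4−(-12.9))² + (8.5−10.3)² = 110.25 + 3.24 = 113.49
d²(p, Pavo) = (-2.4−(-2.9))² + (8.5−(-14.1))² = 0.25 + 510.76 = 511.01
d²(p, Ursa) = (-2.4−(-17))² + (8.5−1.9)² = 213.16 + 43.56 = 256.72
d²(p, Juno) = (-2.4−16.5)² + (8.5−11)² = 357.21 + 6.25 = 363.46
d²(p, Sigma) = (-2.4−(-4.3))² + (8.5−10)² = 3.61 + 2.25 = 5.86
Sigma is nearest.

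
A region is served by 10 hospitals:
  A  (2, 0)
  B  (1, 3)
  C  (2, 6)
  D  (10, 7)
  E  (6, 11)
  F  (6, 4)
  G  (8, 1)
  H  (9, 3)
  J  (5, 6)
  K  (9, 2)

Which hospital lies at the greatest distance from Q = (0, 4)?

D

Compare squared distances (the ordering matches that of the actual distances):
|QA|² = 4 + 16 = 20
|QB|² = 1 + 1 = 2
|QC|² = 4 + 4 = 8
|QD|² = 100 + 9 = 109
|QE|² = 36 + 49 = 85
|QF|² = 36 + 0 = 36
|QG|² = 64 + 9 = 73
|QH|² = 81 + 1 = 82
|QJ|² = 25 + 4 = 29
|QK|² = 81 + 4 = 85
The largest is to D.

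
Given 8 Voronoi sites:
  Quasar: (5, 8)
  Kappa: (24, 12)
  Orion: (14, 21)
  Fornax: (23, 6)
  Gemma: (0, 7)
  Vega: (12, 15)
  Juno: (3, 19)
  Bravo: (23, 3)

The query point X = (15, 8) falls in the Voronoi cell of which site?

Since √ is increasing, it suffices to compare squared distances:
d²(X, Quasar) = 100 + 0 = 100
d²(X, Kappa) = 81 + 16 = 97
d²(X, Orion) = 1 + 169 = 170
d²(X, Fornax) = 64 + 4 = 68
d²(X, Gemma) = 225 + 1 = 226
d²(X, Vega) = 9 + 49 = 58
d²(X, Juno) = 144 + 121 = 265
d²(X, Bravo) = 64 + 25 = 89
The smallest is to Vega, so X lies in the Voronoi region of Vega.

Vega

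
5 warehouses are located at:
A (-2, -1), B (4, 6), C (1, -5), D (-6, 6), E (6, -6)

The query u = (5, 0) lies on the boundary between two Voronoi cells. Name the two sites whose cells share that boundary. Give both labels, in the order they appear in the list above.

B and E

Squared distances from u to each site:
|uA|² = (5−(-2))² + (0−(-1))² = 49 + 1 = 50
|uB|² = (5−4)² + (0−6)² = 1 + 36 = 37
|uC|² = (5−1)² + (0−(-5))² = 16 + 25 = 41
|uD|² = (5−(-6))² + (0−6)² = 121 + 36 = 157
|uE|² = (5−6)² + (0−(-6))² = 1 + 36 = 37
u is equidistant from B and E (both at squared distance 37), and every other site is strictly farther — so u lies on the B–E Voronoi edge.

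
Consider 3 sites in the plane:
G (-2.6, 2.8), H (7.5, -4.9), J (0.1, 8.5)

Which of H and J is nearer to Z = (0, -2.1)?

H

Compare squared distances:
|ZH|² = (0−7.5)² + (-2.1−(-4.9))² = 56.25 + 7.84 = 64.09
|ZJ|² = (0−0.1)² + (-2.1−8.5)² = 0.01 + 112.36 = 112.37
64.09 < 112.37, so H is closer.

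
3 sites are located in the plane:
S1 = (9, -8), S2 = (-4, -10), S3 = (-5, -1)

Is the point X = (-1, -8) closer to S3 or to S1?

S3

Compare squared distances:
|XS3|² = (-1−(-5))² + (-8−(-1))² = 16 + 49 = 65
|XS1|² = (-1−9)² + (-8−(-8))² = 100 + 0 = 100
65 < 100, so S3 is closer.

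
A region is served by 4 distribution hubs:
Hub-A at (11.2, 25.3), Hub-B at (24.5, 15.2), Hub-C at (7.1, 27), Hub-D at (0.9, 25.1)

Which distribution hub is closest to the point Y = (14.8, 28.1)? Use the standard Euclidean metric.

Hub-A

Squared Euclidean distances:
d²(Y, Hub-A) = (14.8−11.2)² + (28.1−25.3)² = 12.96 + 7.84 = 20.8
d²(Y, Hub-B) = (14.8−24.5)² + (28.1−15.2)² = 94.09 + 166.41 = 260.5
d²(Y, Hub-C) = (14.8−7.1)² + (28.1−27)² = 59.29 + 1.21 = 60.5
d²(Y, Hub-D) = (14.8−0.9)² + (28.1−25.1)² = 193.21 + 9 = 202.21
Hub-A is nearest.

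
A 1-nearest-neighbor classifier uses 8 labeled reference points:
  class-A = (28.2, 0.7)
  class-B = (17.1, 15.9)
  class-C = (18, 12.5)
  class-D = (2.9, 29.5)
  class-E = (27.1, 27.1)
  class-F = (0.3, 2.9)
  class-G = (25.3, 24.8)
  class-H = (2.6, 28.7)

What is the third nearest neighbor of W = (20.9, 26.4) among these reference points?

class-B

Since √ is increasing, it suffices to compare squared distances:
d²(W, class-A) = 53.29 + 660.49 = 713.78
d²(W, class-B) = 14.44 + 110.25 = 124.69
d²(W, class-C) = 8.41 + 193.21 = 201.62
d²(W, class-D) = 324 + 9.61 = 333.61
d²(W, class-E) = 38.44 + 0.49 = 38.93
d²(W, class-F) = 424.36 + 552.25 = 976.61
d²(W, class-G) = 19.36 + 2.56 = 21.92
d²(W, class-H) = 334.89 + 5.29 = 340.18
Sorted ascending: class-G, class-E, class-B, class-C, … — the third-nearest is class-B.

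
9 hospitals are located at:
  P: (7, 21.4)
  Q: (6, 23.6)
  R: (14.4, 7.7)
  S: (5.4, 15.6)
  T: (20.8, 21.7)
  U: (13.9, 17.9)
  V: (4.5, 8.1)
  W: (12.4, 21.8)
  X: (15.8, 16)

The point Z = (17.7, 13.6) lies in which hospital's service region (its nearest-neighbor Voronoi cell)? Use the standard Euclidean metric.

X

Compare squared distances (the ordering matches that of the actual distances):
|ZP|² = 114.49 + 60.84 = 175.33
|ZQ|² = 136.89 + 100 = 236.89
|ZR|² = 10.89 + 34.81 = 45.7
|ZS|² = 151.29 + 4 = 155.29
|ZT|² = 9.61 + 65.61 = 75.22
|ZU|² = 14.44 + 18.49 = 32.93
|ZV|² = 174.24 + 30.25 = 204.49
|ZW|² = 28.09 + 67.24 = 95.33
|ZX|² = 3.61 + 5.76 = 9.37
Minimum is at X.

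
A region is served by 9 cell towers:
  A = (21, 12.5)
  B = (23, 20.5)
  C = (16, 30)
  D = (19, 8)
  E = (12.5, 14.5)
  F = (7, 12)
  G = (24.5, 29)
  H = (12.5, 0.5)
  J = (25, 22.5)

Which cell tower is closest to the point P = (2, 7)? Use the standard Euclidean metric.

F

Compare squared distances (the ordering matches that of the actual distances):
|PA|² = 361 + 30.25 = 391.25
|PB|² = 441 + 182.25 = 623.25
|PC|² = 196 + 529 = 725
|PD|² = 289 + 1 = 290
|PE|² = 110.25 + 56.25 = 166.5
|PF|² = 25 + 25 = 50
|PG|² = 506.25 + 484 = 990.25
|PH|² = 110.25 + 42.25 = 152.5
|PJ|² = 529 + 240.25 = 769.25
The smallest is to F, so P lies in the Voronoi region of F.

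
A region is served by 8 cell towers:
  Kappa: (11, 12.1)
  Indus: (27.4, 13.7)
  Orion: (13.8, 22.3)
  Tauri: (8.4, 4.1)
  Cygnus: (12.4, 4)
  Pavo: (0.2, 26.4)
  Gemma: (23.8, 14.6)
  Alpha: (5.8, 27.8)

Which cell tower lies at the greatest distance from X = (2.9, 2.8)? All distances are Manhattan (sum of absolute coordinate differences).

Indus

d(X, Kappa) = 8.1 + 9.3 = 17.4
d(X, Indus) = 24.5 + 10.9 = 35.4
d(X, Orion) = 10.9 + 19.5 = 30.4
d(X, Tauri) = 5.5 + 1.3 = 6.8
d(X, Cygnus) = 9.5 + 1.2 = 10.7
d(X, Pavo) = 2.7 + 23.6 = 26.3
d(X, Gemma) = 20.9 + 11.8 = 32.7
d(X, Alpha) = 2.9 + 25 = 27.9
The largest is to Indus.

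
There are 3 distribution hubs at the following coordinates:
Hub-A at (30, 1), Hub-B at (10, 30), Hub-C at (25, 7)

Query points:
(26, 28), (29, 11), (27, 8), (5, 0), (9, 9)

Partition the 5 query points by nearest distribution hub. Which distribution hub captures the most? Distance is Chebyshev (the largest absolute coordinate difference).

Hub-C

(26, 28) — d to each: Hub-A:27, Hub-B:16, Hub-C:21 → nearest is Hub-B
(29, 11) — d to each: Hub-A:10, Hub-B:19, Hub-C:4 → nearest is Hub-C
(27, 8) — d to each: Hub-A:7, Hub-B:22, Hub-C:2 → nearest is Hub-C
(5, 0) — d to each: Hub-A:25, Hub-B:30, Hub-C:20 → nearest is Hub-C
(9, 9) — d to each: Hub-A:21, Hub-B:21, Hub-C:16 → nearest is Hub-C
Tally — Hub-B:1, Hub-C:4. Hub-C captures the most (4).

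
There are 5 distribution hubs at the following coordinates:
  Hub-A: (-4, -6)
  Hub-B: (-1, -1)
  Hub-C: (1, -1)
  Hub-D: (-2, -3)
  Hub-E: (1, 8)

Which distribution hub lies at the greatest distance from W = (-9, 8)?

Hub-A

Since √ is increasing, it suffices to compare squared distances:
d²(W, Hub-A) = (-9−(-4))² + (8−(-6))² = 25 + 196 = 221
d²(W, Hub-B) = (-9−(-1))² + (8−(-1))² = 64 + 81 = 145
d²(W, Hub-C) = (-9−1)² + (8−(-1))² = 100 + 81 = 181
d²(W, Hub-D) = (-9−(-2))² + (8−(-3))² = 49 + 121 = 170
d²(W, Hub-E) = (-9−1)² + (8−8)² = 100 + 0 = 100
The largest is to Hub-A.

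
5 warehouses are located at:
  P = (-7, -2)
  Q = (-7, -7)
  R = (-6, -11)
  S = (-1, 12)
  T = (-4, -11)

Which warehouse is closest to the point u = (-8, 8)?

S

Squared Euclidean distances:
|uP|² = (-8−(-7))² + (8−(-2))² = 1 + 100 = 101
|uQ|² = (-8−(-7))² + (8−(-7))² = 1 + 225 = 226
|uR|² = (-8−(-6))² + (8−(-11))² = 4 + 361 = 365
|uS|² = (-8−(-1))² + (8−12)² = 49 + 16 = 65
|uT|² = (-8−(-4))² + (8−(-11))² = 16 + 361 = 377
The smallest is to S, so u lies in the Voronoi region of S.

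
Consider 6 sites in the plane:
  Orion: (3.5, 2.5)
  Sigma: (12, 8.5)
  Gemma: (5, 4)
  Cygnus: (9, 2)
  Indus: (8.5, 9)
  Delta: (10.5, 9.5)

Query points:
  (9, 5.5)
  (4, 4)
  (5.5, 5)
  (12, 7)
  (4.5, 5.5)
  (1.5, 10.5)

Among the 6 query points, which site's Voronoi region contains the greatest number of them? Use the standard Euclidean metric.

(9, 5.5) — d² to each: Orion:39.25, Sigma:18, Gemma:18.25, Cygnus:12.25, Indus:12.5, Delta:18.25 → nearest is Cygnus
(4, 4) — d² to each: Orion:2.5, Sigma:84.25, Gemma:1, Cygnus:29, Indus:45.25, Delta:72.5 → nearest is Gemma
(5.5, 5) — d² to each: Orion:10.25, Sigma:54.5, Gemma:1.25, Cygnus:21.25, Indus:25, Delta:45.25 → nearest is Gemma
(12, 7) — d² to each: Orion:92.5, Sigma:2.25, Gemma:58, Cygnus:34, Indus:16.25, Delta:8.5 → nearest is Sigma
(4.5, 5.5) — d² to each: Orion:10, Sigma:65.25, Gemma:2.5, Cygnus:32.5, Indus:28.25, Delta:52 → nearest is Gemma
(1.5, 10.5) — d² to each: Orion:68, Sigma:114.25, Gemma:54.5, Cygnus:128.5, Indus:51.25, Delta:82 → nearest is Indus
Tally — Sigma:1, Gemma:3, Cygnus:1, Indus:1. Gemma captures the most (3).

Gemma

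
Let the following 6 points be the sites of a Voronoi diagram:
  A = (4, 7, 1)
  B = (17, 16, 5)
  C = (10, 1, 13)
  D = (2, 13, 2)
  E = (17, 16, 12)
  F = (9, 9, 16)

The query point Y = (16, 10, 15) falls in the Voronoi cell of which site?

Since √ is increasing, it suffices to compare squared distances:
|YA|² = (16−4)² + (10−7)² + (15−1)² = 144 + 9 + 196 = 349
|YB|² = (16−17)² + (10−16)² + (15−5)² = 1 + 36 + 100 = 137
|YC|² = (16−10)² + (10−1)² + (15−13)² = 36 + 81 + 4 = 121
|YD|² = (16−2)² + (10−13)² + (15−2)² = 196 + 9 + 169 = 374
|YE|² = (16−17)² + (10−16)² + (15−12)² = 1 + 36 + 9 = 46
|YF|² = (16−9)² + (10−9)² + (15−16)² = 49 + 1 + 1 = 51
E is nearest.

E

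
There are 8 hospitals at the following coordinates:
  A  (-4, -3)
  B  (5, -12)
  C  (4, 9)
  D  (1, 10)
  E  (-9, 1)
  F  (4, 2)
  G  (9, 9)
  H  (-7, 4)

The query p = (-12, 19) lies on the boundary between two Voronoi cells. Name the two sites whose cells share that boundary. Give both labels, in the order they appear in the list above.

Squared distances from p to each site:
|pA|² = 64 + 484 = 548
|pB|² = 289 + 961 = 1250
|pC|² = 256 + 100 = 356
|pD|² = 169 + 81 = 250
|pE|² = 9 + 324 = 333
|pF|² = 256 + 289 = 545
|pG|² = 441 + 100 = 541
|pH|² = 25 + 225 = 250
p is equidistant from D and H (both at squared distance 250), and every other site is strictly farther — so p lies on the D–H Voronoi edge.

D and H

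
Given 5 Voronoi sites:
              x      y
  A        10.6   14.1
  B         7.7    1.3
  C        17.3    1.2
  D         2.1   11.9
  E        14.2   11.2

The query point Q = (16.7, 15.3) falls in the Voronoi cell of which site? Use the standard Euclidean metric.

Compare squared distances (the ordering matches that of the actual distances):
|QA|² = (16.7−10.6)² + (15.3−14.1)² = 37.21 + 1.44 = 38.65
|QB|² = (16.7−7.7)² + (15.3−1.3)² = 81 + 196 = 277
|QC|² = (16.7−17.3)² + (15.3−1.2)² = 0.36 + 198.81 = 199.17
|QD|² = (16.7−2.1)² + (15.3−11.9)² = 213.16 + 11.56 = 224.72
|QE|² = (16.7−14.2)² + (15.3−11.2)² = 6.25 + 16.81 = 23.06
E is nearest.

E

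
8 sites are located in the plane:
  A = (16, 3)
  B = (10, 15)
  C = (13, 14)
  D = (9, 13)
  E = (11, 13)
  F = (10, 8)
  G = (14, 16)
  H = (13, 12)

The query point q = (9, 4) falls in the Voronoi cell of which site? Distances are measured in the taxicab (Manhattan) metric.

F

d(q,A) = |9−16| + |4−3| = 7 + 1 = 8
d(q,B) = |9−10| + |4−15| = 1 + 11 = 12
d(q,C) = |9−13| + |4−14| = 4 + 10 = 14
d(q,D) = |9−9| + |4−13| = 0 + 9 = 9
d(q,E) = |9−11| + |4−13| = 2 + 9 = 11
d(q,F) = |9−10| + |4−8| = 1 + 4 = 5
d(q,G) = |9−14| + |4−16| = 5 + 12 = 17
d(q,H) = |9−13| + |4−12| = 4 + 8 = 12
The smallest is to F, so q lies in the Voronoi region of F.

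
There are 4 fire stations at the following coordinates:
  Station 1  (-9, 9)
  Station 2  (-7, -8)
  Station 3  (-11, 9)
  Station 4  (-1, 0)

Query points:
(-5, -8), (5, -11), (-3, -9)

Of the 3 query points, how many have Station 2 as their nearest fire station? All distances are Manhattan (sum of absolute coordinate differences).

(-5, -8) — d to each: Station 1:21, Station 2:2, Station 3:23, Station 4:12 → nearest is Station 2
(5, -11) — d to each: Station 1:34, Station 2:15, Station 3:36, Station 4:17 → nearest is Station 2
(-3, -9) — d to each: Station 1:24, Station 2:5, Station 3:26, Station 4:11 → nearest is Station 2
3 of the 3 points have Station 2 as nearest.

3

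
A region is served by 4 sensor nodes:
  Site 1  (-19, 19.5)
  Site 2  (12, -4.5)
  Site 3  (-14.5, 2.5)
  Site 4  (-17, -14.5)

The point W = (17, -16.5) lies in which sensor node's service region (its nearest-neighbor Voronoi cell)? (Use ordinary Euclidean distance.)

Site 2

Since √ is increasing, it suffices to compare squared distances:
d²(W, Site 1) = (17−(-19))² + (-16.5−19.5)² = 1296 + 1296 = 2592
d²(W, Site 2) = (17−12)² + (-16.5−(-4.5))² = 25 + 144 = 169
d²(W, Site 3) = (17−(-14.5))² + (-16.5−2.5)² = 992.25 + 361 = 1353.25
d²(W, Site 4) = (17−(-17))² + (-16.5−(-14.5))² = 1156 + 4 = 1160
The smallest is to Site 2, so W lies in the Voronoi region of Site 2.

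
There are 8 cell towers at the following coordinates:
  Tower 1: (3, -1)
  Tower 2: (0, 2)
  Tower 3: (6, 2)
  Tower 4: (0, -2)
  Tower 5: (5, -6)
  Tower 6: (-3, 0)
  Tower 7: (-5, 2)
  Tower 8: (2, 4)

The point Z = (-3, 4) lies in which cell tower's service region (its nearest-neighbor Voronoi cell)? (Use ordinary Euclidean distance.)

Squared Euclidean distances:
d²(Z, Tower 1) = 36 + 25 = 61
d²(Z, Tower 2) = 9 + 4 = 13
d²(Z, Tower 3) = 81 + 4 = 85
d²(Z, Tower 4) = 9 + 36 = 45
d²(Z, Tower 5) = 64 + 100 = 164
d²(Z, Tower 6) = 0 + 16 = 16
d²(Z, Tower 7) = 4 + 4 = 8
d²(Z, Tower 8) = 25 + 0 = 25
Tower 7 is nearest.

Tower 7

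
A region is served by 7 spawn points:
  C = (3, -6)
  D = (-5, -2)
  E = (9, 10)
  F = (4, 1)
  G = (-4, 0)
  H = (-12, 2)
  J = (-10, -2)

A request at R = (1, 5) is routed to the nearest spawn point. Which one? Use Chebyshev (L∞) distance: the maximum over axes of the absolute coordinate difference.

d(R,C) = max(2, 11) = 11
d(R,D) = max(6, 7) = 7
d(R,E) = max(8, 5) = 8
d(R,F) = max(3, 4) = 4
d(R,G) = max(5, 5) = 5
d(R,H) = max(13, 3) = 13
d(R,J) = max(11, 7) = 11
Minimum is at F.

F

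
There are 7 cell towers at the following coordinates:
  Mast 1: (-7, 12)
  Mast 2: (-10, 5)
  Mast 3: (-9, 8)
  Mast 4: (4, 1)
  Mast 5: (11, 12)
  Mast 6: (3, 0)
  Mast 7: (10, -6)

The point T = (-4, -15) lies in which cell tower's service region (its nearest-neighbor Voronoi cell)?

Mast 6

Since √ is increasing, it suffices to compare squared distances:
d²(T, Mast 1) = (-4−(-7))² + (-15−12)² = 9 + 729 = 738
d²(T, Mast 2) = (-4−(-10))² + (-15−5)² = 36 + 400 = 436
d²(T, Mast 3) = (-4−(-9))² + (-15−8)² = 25 + 529 = 554
d²(T, Mast 4) = (-4−4)² + (-15−1)² = 64 + 256 = 320
d²(T, Mast 5) = (-4−11)² + (-15−12)² = 225 + 729 = 954
d²(T, Mast 6) = (-4−3)² + (-15−0)² = 49 + 225 = 274
d²(T, Mast 7) = (-4−10)² + (-15−(-6))² = 196 + 81 = 277
The smallest is to Mast 6, so T lies in the Voronoi region of Mast 6.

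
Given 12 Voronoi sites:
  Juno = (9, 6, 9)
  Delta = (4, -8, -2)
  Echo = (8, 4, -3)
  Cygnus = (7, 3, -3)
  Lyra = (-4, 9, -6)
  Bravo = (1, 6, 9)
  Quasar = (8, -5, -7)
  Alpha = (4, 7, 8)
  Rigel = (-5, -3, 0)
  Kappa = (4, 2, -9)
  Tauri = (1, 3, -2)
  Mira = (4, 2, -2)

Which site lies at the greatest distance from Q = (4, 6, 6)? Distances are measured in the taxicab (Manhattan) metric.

Quasar

d(Q, Juno) = 5 + 0 + 3 = 8
d(Q, Delta) = 0 + 14 + 8 = 22
d(Q, Echo) = 4 + 2 + 9 = 15
d(Q, Cygnus) = 3 + 3 + 9 = 15
d(Q, Lyra) = 8 + 3 + 12 = 23
d(Q, Bravo) = 3 + 0 + 3 = 6
d(Q, Quasar) = 4 + 11 + 13 = 28
d(Q, Alpha) = 0 + 1 + 2 = 3
d(Q, Rigel) = 9 + 9 + 6 = 24
d(Q, Kappa) = 0 + 4 + 15 = 19
d(Q, Tauri) = 3 + 3 + 8 = 14
d(Q, Mira) = 0 + 4 + 8 = 12
The largest is to Quasar.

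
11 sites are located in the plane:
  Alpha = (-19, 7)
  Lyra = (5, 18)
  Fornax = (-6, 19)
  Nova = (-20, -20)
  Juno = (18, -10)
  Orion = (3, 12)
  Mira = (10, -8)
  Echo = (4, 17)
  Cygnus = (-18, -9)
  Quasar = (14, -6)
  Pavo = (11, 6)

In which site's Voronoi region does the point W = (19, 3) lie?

Pavo

Squared Euclidean distances:
d²(W, Alpha) = (19−(-19))² + (3−7)² = 1444 + 16 = 1460
d²(W, Lyra) = (19−5)² + (3−18)² = 196 + 225 = 421
d²(W, Fornax) = (19−(-6))² + (3−19)² = 625 + 256 = 881
d²(W, Nova) = (19−(-20))² + (3−(-20))² = 1521 + 529 = 2050
d²(W, Juno) = (19−18)² + (3−(-10))² = 1 + 169 = 170
d²(W, Orion) = (19−3)² + (3−12)² = 256 + 81 = 337
d²(W, Mira) = (19−10)² + (3−(-8))² = 81 + 121 = 202
d²(W, Echo) = (19−4)² + (3−17)² = 225 + 196 = 421
d²(W, Cygnus) = (19−(-18))² + (3−(-9))² = 1369 + 144 = 1513
d²(W, Quasar) = (19−14)² + (3−(-6))² = 25 + 81 = 106
d²(W, Pavo) = (19−11)² + (3−6)² = 64 + 9 = 73
Pavo is nearest.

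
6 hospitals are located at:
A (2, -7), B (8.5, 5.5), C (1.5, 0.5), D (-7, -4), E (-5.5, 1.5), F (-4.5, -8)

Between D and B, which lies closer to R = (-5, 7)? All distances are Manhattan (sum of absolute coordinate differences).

d(R,D) = |-5−(-7)| + |7−(-4)| = 2 + 11 = 13
d(R,B) = |-5−8.5| + |7−5.5| = 13.5 + 1.5 = 15
13 < 15, so D is closer.

D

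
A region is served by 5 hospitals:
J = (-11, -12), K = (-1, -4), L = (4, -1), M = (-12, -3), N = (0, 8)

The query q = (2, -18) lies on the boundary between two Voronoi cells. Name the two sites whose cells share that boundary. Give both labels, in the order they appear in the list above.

J and K

Squared distances from q to each site:
|qJ|² = 169 + 36 = 205
|qK|² = 9 + 196 = 205
|qL|² = 4 + 289 = 293
|qM|² = 196 + 225 = 421
|qN|² = 4 + 676 = 680
q is equidistant from J and K (both at squared distance 205), and every other site is strictly farther — so q lies on the J–K Voronoi edge.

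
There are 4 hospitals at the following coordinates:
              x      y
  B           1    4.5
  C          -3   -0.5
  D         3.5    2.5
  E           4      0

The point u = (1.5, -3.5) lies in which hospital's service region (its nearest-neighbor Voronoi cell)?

Since √ is increasing, it suffices to compare squared distances:
|uB|² = (1.5−1)² + (-3.5−4.5)² = 0.25 + 64 = 64.25
|uC|² = (1.5−(-3))² + (-3.5−(-0.5))² = 20.25 + 9 = 29.25
|uD|² = (1.5−3.5)² + (-3.5−2.5)² = 4 + 36 = 40
|uE|² = (1.5−4)² + (-3.5−0)² = 6.25 + 12.25 = 18.5
Minimum is at E.

E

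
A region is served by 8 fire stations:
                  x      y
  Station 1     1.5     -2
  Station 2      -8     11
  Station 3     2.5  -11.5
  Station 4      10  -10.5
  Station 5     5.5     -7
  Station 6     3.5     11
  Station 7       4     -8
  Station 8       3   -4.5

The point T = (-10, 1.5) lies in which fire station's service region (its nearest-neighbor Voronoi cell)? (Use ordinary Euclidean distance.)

Station 2

Compare squared distances (the ordering matches that of the actual distances):
d²(T, Station 1) = 132.25 + 12.25 = 144.5
d²(T, Station 2) = 4 + 90.25 = 94.25
d²(T, Station 3) = 156.25 + 169 = 325.25
d²(T, Station 4) = 400 + 144 = 544
d²(T, Station 5) = 240.25 + 72.25 = 312.5
d²(T, Station 6) = 182.25 + 90.25 = 272.5
d²(T, Station 7) = 196 + 90.25 = 286.25
d²(T, Station 8) = 169 + 36 = 205
Station 2 is nearest.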